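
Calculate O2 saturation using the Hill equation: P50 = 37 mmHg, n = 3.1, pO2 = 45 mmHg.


Y = pO2^n / (P50^n + pO2^n)
Y = 45^3.1 / (37^3.1 + 45^3.1)
Y = 64.72%

64.72%


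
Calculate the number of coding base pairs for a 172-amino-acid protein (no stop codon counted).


Each amino acid = 1 codon = 3 bp
bp = 172 * 3 = 516 bp

516 bp


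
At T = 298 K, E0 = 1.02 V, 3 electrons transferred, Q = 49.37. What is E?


E = E0 - (RT/nF) * ln(Q)
E = 1.02 - (8.314 * 298 / (3 * 96485)) * ln(49.37)
E = 0.9866 V

0.9866 V


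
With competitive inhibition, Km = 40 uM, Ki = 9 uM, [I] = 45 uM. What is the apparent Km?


Km_app = Km * (1 + [I]/Ki)
Km_app = 40 * (1 + 45/9)
Km_app = 240.0 uM

240.0 uM


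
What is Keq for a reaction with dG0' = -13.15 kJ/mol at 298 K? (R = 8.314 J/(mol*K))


Keq = exp(-dG0 * 1000 / (R * T))
Keq = exp(-(-13.15) * 1000 / (8.314 * 298))
Keq = 201.8683

201.8683


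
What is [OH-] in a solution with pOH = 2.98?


[OH-] = 10^(-pOH)
[OH-] = 10^(-2.98)
[OH-] = 0.001 M

0.001 M


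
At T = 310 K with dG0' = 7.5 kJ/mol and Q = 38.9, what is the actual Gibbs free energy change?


dG = dG0' + RT * ln(Q) / 1000
dG = 7.5 + 8.314 * 310 * ln(38.9) / 1000
dG = 16.9356 kJ/mol

16.9356 kJ/mol


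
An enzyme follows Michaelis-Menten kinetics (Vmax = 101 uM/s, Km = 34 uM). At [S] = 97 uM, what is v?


v = Vmax * [S] / (Km + [S])
v = 101 * 97 / (34 + 97)
v = 74.7863 uM/s

74.7863 uM/s


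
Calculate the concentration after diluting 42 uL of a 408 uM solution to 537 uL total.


C2 = C1 * V1 / V2
C2 = 408 * 42 / 537
C2 = 31.9106 uM

31.9106 uM


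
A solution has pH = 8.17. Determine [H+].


[H+] = 10^(-pH)
[H+] = 10^(-8.17)
[H+] = 6.761e-09 M

6.761e-09 M


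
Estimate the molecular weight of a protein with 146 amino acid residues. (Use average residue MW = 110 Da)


MW = n_residues * 110 Da
MW = 146 * 110
MW = 16060 Da

16060 Da


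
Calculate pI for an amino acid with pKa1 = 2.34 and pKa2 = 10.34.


pI = (pKa1 + pKa2) / 2
pI = (2.34 + 10.34) / 2
pI = 6.34

6.34


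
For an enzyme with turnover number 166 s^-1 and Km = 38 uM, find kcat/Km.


Catalytic efficiency = kcat / Km
= 166 / 38
= 4.3684 uM^-1*s^-1

4.3684 uM^-1*s^-1


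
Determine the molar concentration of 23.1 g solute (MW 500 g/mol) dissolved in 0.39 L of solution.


C = (mass / MW) / volume
C = (23.1 / 500) / 0.39
C = 0.1185 M

0.1185 M


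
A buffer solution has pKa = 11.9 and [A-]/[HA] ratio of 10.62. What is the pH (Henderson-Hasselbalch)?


pH = pKa + log10([A-]/[HA])
pH = 11.9 + log10(10.62)
pH = 12.9261

12.9261


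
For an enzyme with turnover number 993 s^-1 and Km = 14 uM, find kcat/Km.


Catalytic efficiency = kcat / Km
= 993 / 14
= 70.9286 uM^-1*s^-1

70.9286 uM^-1*s^-1


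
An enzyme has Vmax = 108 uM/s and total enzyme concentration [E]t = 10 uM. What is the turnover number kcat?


kcat = Vmax / [E]t
kcat = 108 / 10
kcat = 10.8 s^-1

10.8 s^-1


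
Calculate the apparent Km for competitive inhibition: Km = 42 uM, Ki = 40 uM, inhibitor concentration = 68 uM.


Km_app = Km * (1 + [I]/Ki)
Km_app = 42 * (1 + 68/40)
Km_app = 113.4 uM

113.4 uM


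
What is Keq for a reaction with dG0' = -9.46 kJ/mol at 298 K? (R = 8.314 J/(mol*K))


Keq = exp(-dG0 * 1000 / (R * T))
Keq = exp(-(-9.46) * 1000 / (8.314 * 298))
Keq = 45.5247

45.5247


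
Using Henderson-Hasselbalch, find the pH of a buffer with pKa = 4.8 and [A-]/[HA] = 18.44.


pH = pKa + log10([A-]/[HA])
pH = 4.8 + log10(18.44)
pH = 6.0658

6.0658


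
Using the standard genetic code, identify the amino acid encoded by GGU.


Standard genetic code lookup.
Codon GGU -> Gly

Gly


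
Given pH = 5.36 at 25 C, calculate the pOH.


pOH = 14 - pH
pOH = 14 - 5.36
pOH = 8.64

8.64


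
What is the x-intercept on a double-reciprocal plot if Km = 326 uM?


x-intercept = -1/Km
= -1/326
= -0.0031 1/uM

-0.0031 1/uM


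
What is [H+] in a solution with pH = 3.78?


[H+] = 10^(-pH)
[H+] = 10^(-3.78)
[H+] = 1.660e-04 M

1.660e-04 M


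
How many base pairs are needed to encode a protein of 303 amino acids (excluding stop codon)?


Each amino acid = 1 codon = 3 bp
bp = 303 * 3 = 909 bp

909 bp


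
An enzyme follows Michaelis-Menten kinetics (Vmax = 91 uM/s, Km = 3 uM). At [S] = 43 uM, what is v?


v = Vmax * [S] / (Km + [S])
v = 91 * 43 / (3 + 43)
v = 85.0652 uM/s

85.0652 uM/s


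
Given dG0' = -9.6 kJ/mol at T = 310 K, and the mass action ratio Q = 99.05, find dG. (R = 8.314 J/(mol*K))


dG = dG0' + RT * ln(Q) / 1000
dG = -9.6 + 8.314 * 310 * ln(99.05) / 1000
dG = 2.2445 kJ/mol

2.2445 kJ/mol


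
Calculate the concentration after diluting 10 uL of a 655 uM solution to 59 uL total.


C2 = C1 * V1 / V2
C2 = 655 * 10 / 59
C2 = 111.0169 uM

111.0169 uM


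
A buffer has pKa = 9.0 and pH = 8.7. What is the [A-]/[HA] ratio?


[A-]/[HA] = 10^(pH - pKa)
= 10^(8.7 - 9.0)
= 0.5012

0.5012


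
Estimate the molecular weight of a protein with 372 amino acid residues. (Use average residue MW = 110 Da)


MW = n_residues * 110 Da
MW = 372 * 110
MW = 40920 Da

40920 Da


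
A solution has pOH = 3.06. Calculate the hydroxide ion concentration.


[OH-] = 10^(-pOH)
[OH-] = 10^(-3.06)
[OH-] = 8.710e-04 M

8.710e-04 M


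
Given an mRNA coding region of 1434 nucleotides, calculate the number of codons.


codons = nucleotides / 3
codons = 1434 / 3 = 478

478


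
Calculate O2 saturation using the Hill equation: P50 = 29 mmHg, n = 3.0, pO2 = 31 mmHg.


Y = pO2^n / (P50^n + pO2^n)
Y = 31^3.0 / (29^3.0 + 31^3.0)
Y = 54.99%

54.99%


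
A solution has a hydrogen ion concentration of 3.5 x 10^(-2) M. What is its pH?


pH = -log10([H+])
pH = -log10(3.5 x 10^(-2))
pH = 1.4559

1.4559


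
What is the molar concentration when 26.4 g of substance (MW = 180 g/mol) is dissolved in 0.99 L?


C = (mass / MW) / volume
C = (26.4 / 180) / 0.99
C = 0.1481 M

0.1481 M


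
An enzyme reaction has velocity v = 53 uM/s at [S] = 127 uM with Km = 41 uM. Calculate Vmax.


Vmax = v * (Km + [S]) / [S]
Vmax = 53 * (41 + 127) / 127
Vmax = 70.1102 uM/s

70.1102 uM/s


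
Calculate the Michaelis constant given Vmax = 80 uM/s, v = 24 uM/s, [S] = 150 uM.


Km = [S] * (Vmax - v) / v
Km = 150 * (80 - 24) / 24
Km = 350.0 uM

350.0 uM


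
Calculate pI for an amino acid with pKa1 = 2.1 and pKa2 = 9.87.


pI = (pKa1 + pKa2) / 2
pI = (2.1 + 9.87) / 2
pI = 5.985

5.985


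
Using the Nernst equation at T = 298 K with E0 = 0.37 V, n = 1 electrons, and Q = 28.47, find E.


E = E0 - (RT/nF) * ln(Q)
E = 0.37 - (8.314 * 298 / (1 * 96485)) * ln(28.47)
E = 0.284 V

0.284 V


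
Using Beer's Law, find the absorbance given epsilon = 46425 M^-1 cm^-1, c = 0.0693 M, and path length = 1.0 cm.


A = epsilon * c * l
A = 46425 * 0.0693 * 1.0
A = 3217.2525

3217.2525


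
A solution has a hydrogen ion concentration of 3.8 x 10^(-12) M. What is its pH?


pH = -log10([H+])
pH = -log10(3.8 x 10^(-12))
pH = 11.4202

11.4202


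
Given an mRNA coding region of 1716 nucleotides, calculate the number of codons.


codons = nucleotides / 3
codons = 1716 / 3 = 572

572


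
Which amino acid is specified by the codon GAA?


Standard genetic code lookup.
Codon GAA -> Glu

Glu


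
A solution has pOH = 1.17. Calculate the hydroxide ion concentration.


[OH-] = 10^(-pOH)
[OH-] = 10^(-1.17)
[OH-] = 0.0676 M

0.0676 M


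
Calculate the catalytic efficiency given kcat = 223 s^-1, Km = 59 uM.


Catalytic efficiency = kcat / Km
= 223 / 59
= 3.7797 uM^-1*s^-1

3.7797 uM^-1*s^-1


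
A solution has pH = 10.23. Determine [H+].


[H+] = 10^(-pH)
[H+] = 10^(-10.23)
[H+] = 5.888e-11 M

5.888e-11 M


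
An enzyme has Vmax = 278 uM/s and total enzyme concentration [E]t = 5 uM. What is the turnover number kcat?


kcat = Vmax / [E]t
kcat = 278 / 5
kcat = 55.6 s^-1

55.6 s^-1


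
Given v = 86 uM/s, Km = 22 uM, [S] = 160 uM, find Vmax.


Vmax = v * (Km + [S]) / [S]
Vmax = 86 * (22 + 160) / 160
Vmax = 97.825 uM/s

97.825 uM/s


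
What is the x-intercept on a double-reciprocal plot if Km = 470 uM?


x-intercept = -1/Km
= -1/470
= -0.0021 1/uM

-0.0021 1/uM


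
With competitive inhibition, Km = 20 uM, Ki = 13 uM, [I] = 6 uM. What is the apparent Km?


Km_app = Km * (1 + [I]/Ki)
Km_app = 20 * (1 + 6/13)
Km_app = 29.2308 uM

29.2308 uM


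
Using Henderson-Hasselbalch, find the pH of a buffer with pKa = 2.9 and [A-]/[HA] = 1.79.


pH = pKa + log10([A-]/[HA])
pH = 2.9 + log10(1.79)
pH = 3.1529

3.1529


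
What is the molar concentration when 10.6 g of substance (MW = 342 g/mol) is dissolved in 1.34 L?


C = (mass / MW) / volume
C = (10.6 / 342) / 1.34
C = 0.0231 M

0.0231 M


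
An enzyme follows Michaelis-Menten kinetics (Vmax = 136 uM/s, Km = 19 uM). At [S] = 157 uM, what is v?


v = Vmax * [S] / (Km + [S])
v = 136 * 157 / (19 + 157)
v = 121.3182 uM/s

121.3182 uM/s


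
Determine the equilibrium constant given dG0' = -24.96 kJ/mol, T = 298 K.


Keq = exp(-dG0 * 1000 / (R * T))
Keq = exp(-(-24.96) * 1000 / (8.314 * 298))
Keq = 23727.2456

23727.2456


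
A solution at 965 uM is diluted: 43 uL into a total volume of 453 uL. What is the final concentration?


C2 = C1 * V1 / V2
C2 = 965 * 43 / 453
C2 = 91.6004 uM

91.6004 uM


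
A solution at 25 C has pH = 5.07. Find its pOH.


pOH = 14 - pH
pOH = 14 - 5.07
pOH = 8.93

8.93


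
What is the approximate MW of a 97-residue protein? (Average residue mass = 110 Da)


MW = n_residues * 110 Da
MW = 97 * 110
MW = 10670 Da

10670 Da


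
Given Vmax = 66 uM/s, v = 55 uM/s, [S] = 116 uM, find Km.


Km = [S] * (Vmax - v) / v
Km = 116 * (66 - 55) / 55
Km = 23.2 uM

23.2 uM


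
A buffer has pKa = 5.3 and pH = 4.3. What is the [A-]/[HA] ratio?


[A-]/[HA] = 10^(pH - pKa)
= 10^(4.3 - 5.3)
= 0.1

0.1


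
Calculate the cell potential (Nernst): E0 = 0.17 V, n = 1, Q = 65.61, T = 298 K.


E = E0 - (RT/nF) * ln(Q)
E = 0.17 - (8.314 * 298 / (1 * 96485)) * ln(65.61)
E = 0.0626 V

0.0626 V


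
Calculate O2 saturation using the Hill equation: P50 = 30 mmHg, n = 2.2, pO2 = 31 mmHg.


Y = pO2^n / (P50^n + pO2^n)
Y = 31^2.2 / (30^2.2 + 31^2.2)
Y = 51.8%

51.8%


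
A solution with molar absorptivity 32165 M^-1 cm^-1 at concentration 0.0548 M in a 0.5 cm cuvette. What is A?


A = epsilon * c * l
A = 32165 * 0.0548 * 0.5
A = 881.321

881.321


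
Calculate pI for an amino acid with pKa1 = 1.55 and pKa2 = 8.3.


pI = (pKa1 + pKa2) / 2
pI = (1.55 + 8.3) / 2
pI = 4.925

4.925


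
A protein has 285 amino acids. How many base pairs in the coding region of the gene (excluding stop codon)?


Each amino acid = 1 codon = 3 bp
bp = 285 * 3 = 855 bp

855 bp


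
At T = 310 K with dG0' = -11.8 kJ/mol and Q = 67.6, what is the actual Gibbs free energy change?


dG = dG0' + RT * ln(Q) / 1000
dG = -11.8 + 8.314 * 310 * ln(67.6) / 1000
dG = -0.9401 kJ/mol

-0.9401 kJ/mol


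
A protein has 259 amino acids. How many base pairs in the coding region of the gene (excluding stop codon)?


Each amino acid = 1 codon = 3 bp
bp = 259 * 3 = 777 bp

777 bp


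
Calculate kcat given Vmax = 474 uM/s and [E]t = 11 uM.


kcat = Vmax / [E]t
kcat = 474 / 11
kcat = 43.0909 s^-1

43.0909 s^-1


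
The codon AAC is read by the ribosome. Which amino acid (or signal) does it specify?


Standard genetic code lookup.
Codon AAC -> Asn

Asn


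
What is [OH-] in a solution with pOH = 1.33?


[OH-] = 10^(-pOH)
[OH-] = 10^(-1.33)
[OH-] = 0.0468 M

0.0468 M


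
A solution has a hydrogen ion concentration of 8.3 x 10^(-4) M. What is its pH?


pH = -log10([H+])
pH = -log10(8.3 x 10^(-4))
pH = 3.0809

3.0809


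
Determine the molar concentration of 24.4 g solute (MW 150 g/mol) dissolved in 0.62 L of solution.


C = (mass / MW) / volume
C = (24.4 / 150) / 0.62
C = 0.2624 M

0.2624 M


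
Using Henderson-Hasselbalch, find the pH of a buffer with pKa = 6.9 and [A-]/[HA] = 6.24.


pH = pKa + log10([A-]/[HA])
pH = 6.9 + log10(6.24)
pH = 7.6952

7.6952


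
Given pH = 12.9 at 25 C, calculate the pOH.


pOH = 14 - pH
pOH = 14 - 12.9
pOH = 1.1

1.1


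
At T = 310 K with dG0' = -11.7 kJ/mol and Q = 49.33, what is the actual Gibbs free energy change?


dG = dG0' + RT * ln(Q) / 1000
dG = -11.7 + 8.314 * 310 * ln(49.33) / 1000
dG = -1.6522 kJ/mol

-1.6522 kJ/mol


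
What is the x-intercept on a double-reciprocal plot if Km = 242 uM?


x-intercept = -1/Km
= -1/242
= -0.0041 1/uM

-0.0041 1/uM


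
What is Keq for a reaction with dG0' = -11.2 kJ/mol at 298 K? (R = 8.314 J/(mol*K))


Keq = exp(-dG0 * 1000 / (R * T))
Keq = exp(-(-11.2) * 1000 / (8.314 * 298))
Keq = 91.8866

91.8866


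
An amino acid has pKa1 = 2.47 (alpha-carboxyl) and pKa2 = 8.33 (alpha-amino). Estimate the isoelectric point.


pI = (pKa1 + pKa2) / 2
pI = (2.47 + 8.33) / 2
pI = 5.4

5.4


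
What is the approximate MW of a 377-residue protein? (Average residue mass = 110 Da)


MW = n_residues * 110 Da
MW = 377 * 110
MW = 41470 Da

41470 Da


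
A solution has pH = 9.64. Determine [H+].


[H+] = 10^(-pH)
[H+] = 10^(-9.64)
[H+] = 2.291e-10 M

2.291e-10 M


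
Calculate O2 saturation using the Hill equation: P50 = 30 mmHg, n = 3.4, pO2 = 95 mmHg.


Y = pO2^n / (P50^n + pO2^n)
Y = 95^3.4 / (30^3.4 + 95^3.4)
Y = 98.05%

98.05%


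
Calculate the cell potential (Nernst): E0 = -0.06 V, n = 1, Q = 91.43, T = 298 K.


E = E0 - (RT/nF) * ln(Q)
E = -0.06 - (8.314 * 298 / (1 * 96485)) * ln(91.43)
E = -0.176 V

-0.176 V


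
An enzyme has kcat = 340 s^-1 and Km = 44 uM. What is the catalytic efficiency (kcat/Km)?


Catalytic efficiency = kcat / Km
= 340 / 44
= 7.7273 uM^-1*s^-1

7.7273 uM^-1*s^-1


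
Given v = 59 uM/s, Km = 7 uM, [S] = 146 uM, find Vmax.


Vmax = v * (Km + [S]) / [S]
Vmax = 59 * (7 + 146) / 146
Vmax = 61.8288 uM/s

61.8288 uM/s


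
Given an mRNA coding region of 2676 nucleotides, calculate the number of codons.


codons = nucleotides / 3
codons = 2676 / 3 = 892

892


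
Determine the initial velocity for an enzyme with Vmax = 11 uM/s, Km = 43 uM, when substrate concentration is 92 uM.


v = Vmax * [S] / (Km + [S])
v = 11 * 92 / (43 + 92)
v = 7.4963 uM/s

7.4963 uM/s


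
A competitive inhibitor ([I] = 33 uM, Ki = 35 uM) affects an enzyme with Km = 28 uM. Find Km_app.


Km_app = Km * (1 + [I]/Ki)
Km_app = 28 * (1 + 33/35)
Km_app = 54.4 uM

54.4 uM


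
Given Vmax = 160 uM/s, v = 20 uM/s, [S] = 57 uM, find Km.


Km = [S] * (Vmax - v) / v
Km = 57 * (160 - 20) / 20
Km = 399.0 uM

399.0 uM


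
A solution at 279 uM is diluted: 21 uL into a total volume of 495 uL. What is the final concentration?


C2 = C1 * V1 / V2
C2 = 279 * 21 / 495
C2 = 11.8364 uM

11.8364 uM


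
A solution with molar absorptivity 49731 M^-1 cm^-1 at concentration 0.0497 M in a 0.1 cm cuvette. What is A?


A = epsilon * c * l
A = 49731 * 0.0497 * 0.1
A = 247.1631

247.1631


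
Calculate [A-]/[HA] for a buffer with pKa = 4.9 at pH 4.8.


[A-]/[HA] = 10^(pH - pKa)
= 10^(4.8 - 4.9)
= 0.7943

0.7943


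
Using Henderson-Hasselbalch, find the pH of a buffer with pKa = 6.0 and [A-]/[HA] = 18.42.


pH = pKa + log10([A-]/[HA])
pH = 6.0 + log10(18.42)
pH = 7.2653

7.2653


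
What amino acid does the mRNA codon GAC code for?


Standard genetic code lookup.
Codon GAC -> Asp

Asp


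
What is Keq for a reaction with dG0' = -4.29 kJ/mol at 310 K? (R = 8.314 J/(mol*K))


Keq = exp(-dG0 * 1000 / (R * T))
Keq = exp(-(-4.29) * 1000 / (8.314 * 310))
Keq = 5.2831

5.2831


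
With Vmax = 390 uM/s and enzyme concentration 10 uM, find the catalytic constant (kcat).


kcat = Vmax / [E]t
kcat = 390 / 10
kcat = 39.0 s^-1

39.0 s^-1


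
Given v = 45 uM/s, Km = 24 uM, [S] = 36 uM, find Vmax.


Vmax = v * (Km + [S]) / [S]
Vmax = 45 * (24 + 36) / 36
Vmax = 75.0 uM/s

75.0 uM/s


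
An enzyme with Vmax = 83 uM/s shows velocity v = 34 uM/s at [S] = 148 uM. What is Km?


Km = [S] * (Vmax - v) / v
Km = 148 * (83 - 34) / 34
Km = 213.2941 uM

213.2941 uM


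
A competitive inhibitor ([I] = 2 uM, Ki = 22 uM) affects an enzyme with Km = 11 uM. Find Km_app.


Km_app = Km * (1 + [I]/Ki)
Km_app = 11 * (1 + 2/22)
Km_app = 12.0 uM

12.0 uM


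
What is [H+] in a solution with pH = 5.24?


[H+] = 10^(-pH)
[H+] = 10^(-5.24)
[H+] = 5.754e-06 M

5.754e-06 M


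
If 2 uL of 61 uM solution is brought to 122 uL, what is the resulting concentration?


C2 = C1 * V1 / V2
C2 = 61 * 2 / 122
C2 = 1.0 uM

1.0 uM


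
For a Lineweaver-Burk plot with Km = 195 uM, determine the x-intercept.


x-intercept = -1/Km
= -1/195
= -0.0051 1/uM

-0.0051 1/uM


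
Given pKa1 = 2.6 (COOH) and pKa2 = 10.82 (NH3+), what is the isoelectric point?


pI = (pKa1 + pKa2) / 2
pI = (2.6 + 10.82) / 2
pI = 6.71

6.71


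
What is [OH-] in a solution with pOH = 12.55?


[OH-] = 10^(-pOH)
[OH-] = 10^(-12.55)
[OH-] = 2.818e-13 M

2.818e-13 M


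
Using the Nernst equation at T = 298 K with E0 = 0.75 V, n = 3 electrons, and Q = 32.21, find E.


E = E0 - (RT/nF) * ln(Q)
E = 0.75 - (8.314 * 298 / (3 * 96485)) * ln(32.21)
E = 0.7203 V

0.7203 V


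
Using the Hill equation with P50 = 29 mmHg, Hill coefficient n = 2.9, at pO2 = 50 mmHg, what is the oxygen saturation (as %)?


Y = pO2^n / (P50^n + pO2^n)
Y = 50^2.9 / (29^2.9 + 50^2.9)
Y = 82.92%

82.92%


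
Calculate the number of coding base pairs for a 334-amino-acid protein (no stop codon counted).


Each amino acid = 1 codon = 3 bp
bp = 334 * 3 = 1002 bp

1002 bp


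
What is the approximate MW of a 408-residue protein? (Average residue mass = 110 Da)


MW = n_residues * 110 Da
MW = 408 * 110
MW = 44880 Da

44880 Da


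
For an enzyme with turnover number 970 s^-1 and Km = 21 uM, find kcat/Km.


Catalytic efficiency = kcat / Km
= 970 / 21
= 46.1905 uM^-1*s^-1

46.1905 uM^-1*s^-1


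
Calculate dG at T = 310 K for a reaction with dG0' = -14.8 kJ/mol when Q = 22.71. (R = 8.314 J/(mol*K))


dG = dG0' + RT * ln(Q) / 1000
dG = -14.8 + 8.314 * 310 * ln(22.71) / 1000
dG = -6.7515 kJ/mol

-6.7515 kJ/mol


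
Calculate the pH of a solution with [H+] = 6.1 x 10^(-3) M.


pH = -log10([H+])
pH = -log10(6.1 x 10^(-3))
pH = 2.2147

2.2147


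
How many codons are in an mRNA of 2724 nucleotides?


codons = nucleotides / 3
codons = 2724 / 3 = 908

908


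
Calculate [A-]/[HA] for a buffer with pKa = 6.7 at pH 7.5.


[A-]/[HA] = 10^(pH - pKa)
= 10^(7.5 - 6.7)
= 6.3096

6.3096


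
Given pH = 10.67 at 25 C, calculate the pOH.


pOH = 14 - pH
pOH = 14 - 10.67
pOH = 3.33

3.33


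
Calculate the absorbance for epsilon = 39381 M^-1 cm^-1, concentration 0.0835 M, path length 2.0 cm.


A = epsilon * c * l
A = 39381 * 0.0835 * 2.0
A = 6576.627

6576.627


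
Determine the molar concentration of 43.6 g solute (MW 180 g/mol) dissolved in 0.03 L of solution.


C = (mass / MW) / volume
C = (43.6 / 180) / 0.03
C = 8.0741 M

8.0741 M


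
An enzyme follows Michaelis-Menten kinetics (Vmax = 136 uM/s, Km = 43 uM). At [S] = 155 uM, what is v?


v = Vmax * [S] / (Km + [S])
v = 136 * 155 / (43 + 155)
v = 106.4646 uM/s

106.4646 uM/s


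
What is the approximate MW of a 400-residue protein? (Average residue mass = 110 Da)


MW = n_residues * 110 Da
MW = 400 * 110
MW = 44000 Da

44000 Da


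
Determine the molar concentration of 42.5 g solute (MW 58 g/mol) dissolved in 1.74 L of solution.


C = (mass / MW) / volume
C = (42.5 / 58) / 1.74
C = 0.4211 M

0.4211 M


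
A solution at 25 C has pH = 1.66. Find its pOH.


pOH = 14 - pH
pOH = 14 - 1.66
pOH = 12.34

12.34


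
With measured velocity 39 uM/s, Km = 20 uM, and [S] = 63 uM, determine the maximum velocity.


Vmax = v * (Km + [S]) / [S]
Vmax = 39 * (20 + 63) / 63
Vmax = 51.381 uM/s

51.381 uM/s


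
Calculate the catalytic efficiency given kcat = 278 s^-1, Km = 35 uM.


Catalytic efficiency = kcat / Km
= 278 / 35
= 7.9429 uM^-1*s^-1

7.9429 uM^-1*s^-1


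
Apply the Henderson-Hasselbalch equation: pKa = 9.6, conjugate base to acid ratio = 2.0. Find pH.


pH = pKa + log10([A-]/[HA])
pH = 9.6 + log10(2.0)
pH = 9.901

9.901


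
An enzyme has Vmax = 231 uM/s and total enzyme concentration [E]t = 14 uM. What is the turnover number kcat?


kcat = Vmax / [E]t
kcat = 231 / 14
kcat = 16.5 s^-1

16.5 s^-1


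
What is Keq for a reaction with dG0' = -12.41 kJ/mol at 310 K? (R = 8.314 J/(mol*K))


Keq = exp(-dG0 * 1000 / (R * T))
Keq = exp(-(-12.41) * 1000 / (8.314 * 310))
Keq = 123.352

123.352


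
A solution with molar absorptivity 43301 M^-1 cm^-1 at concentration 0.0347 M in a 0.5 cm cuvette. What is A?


A = epsilon * c * l
A = 43301 * 0.0347 * 0.5
A = 751.2724

751.2724


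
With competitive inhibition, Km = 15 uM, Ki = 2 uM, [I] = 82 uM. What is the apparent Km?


Km_app = Km * (1 + [I]/Ki)
Km_app = 15 * (1 + 82/2)
Km_app = 630.0 uM

630.0 uM


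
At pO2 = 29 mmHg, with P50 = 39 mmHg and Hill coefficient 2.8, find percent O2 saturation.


Y = pO2^n / (P50^n + pO2^n)
Y = 29^2.8 / (39^2.8 + 29^2.8)
Y = 30.37%

30.37%


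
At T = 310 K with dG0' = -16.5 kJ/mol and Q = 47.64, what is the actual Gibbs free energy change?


dG = dG0' + RT * ln(Q) / 1000
dG = -16.5 + 8.314 * 310 * ln(47.64) / 1000
dG = -6.542 kJ/mol

-6.542 kJ/mol


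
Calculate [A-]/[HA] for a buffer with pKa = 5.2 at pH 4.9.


[A-]/[HA] = 10^(pH - pKa)
= 10^(4.9 - 5.2)
= 0.5012

0.5012


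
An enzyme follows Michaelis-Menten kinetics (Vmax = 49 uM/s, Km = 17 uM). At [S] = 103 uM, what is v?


v = Vmax * [S] / (Km + [S])
v = 49 * 103 / (17 + 103)
v = 42.0583 uM/s

42.0583 uM/s


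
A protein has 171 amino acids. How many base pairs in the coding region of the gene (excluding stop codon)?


Each amino acid = 1 codon = 3 bp
bp = 171 * 3 = 513 bp

513 bp


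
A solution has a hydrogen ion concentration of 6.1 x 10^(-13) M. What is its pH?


pH = -log10([H+])
pH = -log10(6.1 x 10^(-13))
pH = 12.2147

12.2147


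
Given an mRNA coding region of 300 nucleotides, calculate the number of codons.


codons = nucleotides / 3
codons = 300 / 3 = 100

100


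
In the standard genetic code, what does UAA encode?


Standard genetic code lookup.
Codon UAA -> Stop

Stop


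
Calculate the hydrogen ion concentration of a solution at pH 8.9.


[H+] = 10^(-pH)
[H+] = 10^(-8.9)
[H+] = 1.259e-09 M

1.259e-09 M


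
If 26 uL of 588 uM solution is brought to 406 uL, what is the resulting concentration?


C2 = C1 * V1 / V2
C2 = 588 * 26 / 406
C2 = 37.6552 uM

37.6552 uM


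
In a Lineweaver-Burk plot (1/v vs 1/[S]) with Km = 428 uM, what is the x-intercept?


x-intercept = -1/Km
= -1/428
= -0.0023 1/uM

-0.0023 1/uM


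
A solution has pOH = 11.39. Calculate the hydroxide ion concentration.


[OH-] = 10^(-pOH)
[OH-] = 10^(-11.39)
[OH-] = 4.074e-12 M

4.074e-12 M


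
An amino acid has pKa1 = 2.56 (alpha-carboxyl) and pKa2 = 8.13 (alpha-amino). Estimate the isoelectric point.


pI = (pKa1 + pKa2) / 2
pI = (2.56 + 8.13) / 2
pI = 5.345

5.345


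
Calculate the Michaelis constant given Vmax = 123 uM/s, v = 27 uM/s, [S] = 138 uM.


Km = [S] * (Vmax - v) / v
Km = 138 * (123 - 27) / 27
Km = 490.6667 uM

490.6667 uM


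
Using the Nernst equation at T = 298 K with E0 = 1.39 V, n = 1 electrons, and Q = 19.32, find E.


E = E0 - (RT/nF) * ln(Q)
E = 1.39 - (8.314 * 298 / (1 * 96485)) * ln(19.32)
E = 1.314 V

1.314 V


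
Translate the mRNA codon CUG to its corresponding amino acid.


Standard genetic code lookup.
Codon CUG -> Leu

Leu


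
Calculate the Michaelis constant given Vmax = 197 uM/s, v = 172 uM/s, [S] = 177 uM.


Km = [S] * (Vmax - v) / v
Km = 177 * (197 - 172) / 172
Km = 25.7267 uM

25.7267 uM


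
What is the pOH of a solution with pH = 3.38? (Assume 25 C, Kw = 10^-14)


pOH = 14 - pH
pOH = 14 - 3.38
pOH = 10.62

10.62


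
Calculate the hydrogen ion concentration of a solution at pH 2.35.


[H+] = 10^(-pH)
[H+] = 10^(-2.35)
[H+] = 0.0045 M

0.0045 M


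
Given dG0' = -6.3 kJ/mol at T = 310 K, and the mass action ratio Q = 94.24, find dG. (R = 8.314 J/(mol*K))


dG = dG0' + RT * ln(Q) / 1000
dG = -6.3 + 8.314 * 310 * ln(94.24) / 1000
dG = 5.4162 kJ/mol

5.4162 kJ/mol


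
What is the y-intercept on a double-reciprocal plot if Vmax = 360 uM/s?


y-intercept = 1/Vmax
= 1/360
= 0.0028 s/uM

0.0028 s/uM


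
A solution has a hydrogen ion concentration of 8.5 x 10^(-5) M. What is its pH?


pH = -log10([H+])
pH = -log10(8.5 x 10^(-5))
pH = 4.0706

4.0706


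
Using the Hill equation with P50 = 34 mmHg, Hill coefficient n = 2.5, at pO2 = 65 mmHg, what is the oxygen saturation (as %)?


Y = pO2^n / (P50^n + pO2^n)
Y = 65^2.5 / (34^2.5 + 65^2.5)
Y = 83.48%

83.48%


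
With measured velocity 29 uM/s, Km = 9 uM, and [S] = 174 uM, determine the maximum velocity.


Vmax = v * (Km + [S]) / [S]
Vmax = 29 * (9 + 174) / 174
Vmax = 30.5 uM/s

30.5 uM/s


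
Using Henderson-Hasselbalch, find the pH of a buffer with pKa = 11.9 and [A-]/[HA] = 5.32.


pH = pKa + log10([A-]/[HA])
pH = 11.9 + log10(5.32)
pH = 12.6259

12.6259


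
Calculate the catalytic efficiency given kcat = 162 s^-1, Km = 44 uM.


Catalytic efficiency = kcat / Km
= 162 / 44
= 3.6818 uM^-1*s^-1

3.6818 uM^-1*s^-1


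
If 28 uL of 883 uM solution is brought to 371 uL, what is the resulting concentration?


C2 = C1 * V1 / V2
C2 = 883 * 28 / 371
C2 = 66.6415 uM

66.6415 uM


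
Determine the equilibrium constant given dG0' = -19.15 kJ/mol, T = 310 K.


Keq = exp(-dG0 * 1000 / (R * T))
Keq = exp(-(-19.15) * 1000 / (8.314 * 310))
Keq = 1686.0455

1686.0455


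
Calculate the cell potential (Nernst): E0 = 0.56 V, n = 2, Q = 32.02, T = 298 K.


E = E0 - (RT/nF) * ln(Q)
E = 0.56 - (8.314 * 298 / (2 * 96485)) * ln(32.02)
E = 0.5155 V

0.5155 V


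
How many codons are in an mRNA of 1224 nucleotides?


codons = nucleotides / 3
codons = 1224 / 3 = 408

408


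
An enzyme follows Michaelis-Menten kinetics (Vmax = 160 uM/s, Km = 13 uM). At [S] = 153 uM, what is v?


v = Vmax * [S] / (Km + [S])
v = 160 * 153 / (13 + 153)
v = 147.4699 uM/s

147.4699 uM/s


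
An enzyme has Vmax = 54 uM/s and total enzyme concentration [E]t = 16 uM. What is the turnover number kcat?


kcat = Vmax / [E]t
kcat = 54 / 16
kcat = 3.375 s^-1

3.375 s^-1


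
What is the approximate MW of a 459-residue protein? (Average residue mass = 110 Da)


MW = n_residues * 110 Da
MW = 459 * 110
MW = 50490 Da

50490 Da


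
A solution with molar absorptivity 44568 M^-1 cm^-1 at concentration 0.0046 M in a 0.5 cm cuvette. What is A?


A = epsilon * c * l
A = 44568 * 0.0046 * 0.5
A = 102.5064

102.5064


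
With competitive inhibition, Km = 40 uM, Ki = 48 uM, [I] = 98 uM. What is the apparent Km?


Km_app = Km * (1 + [I]/Ki)
Km_app = 40 * (1 + 98/48)
Km_app = 121.6667 uM

121.6667 uM


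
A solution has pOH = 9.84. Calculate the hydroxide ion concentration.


[OH-] = 10^(-pOH)
[OH-] = 10^(-9.84)
[OH-] = 1.445e-10 M

1.445e-10 M


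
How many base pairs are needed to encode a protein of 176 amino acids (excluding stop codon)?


Each amino acid = 1 codon = 3 bp
bp = 176 * 3 = 528 bp

528 bp


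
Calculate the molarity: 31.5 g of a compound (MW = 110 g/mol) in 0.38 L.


C = (mass / MW) / volume
C = (31.5 / 110) / 0.38
C = 0.7536 M

0.7536 M


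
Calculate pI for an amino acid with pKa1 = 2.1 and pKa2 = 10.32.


pI = (pKa1 + pKa2) / 2
pI = (2.1 + 10.32) / 2
pI = 6.21

6.21


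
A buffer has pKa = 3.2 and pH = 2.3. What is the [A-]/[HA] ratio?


[A-]/[HA] = 10^(pH - pKa)
= 10^(2.3 - 3.2)
= 0.1259

0.1259


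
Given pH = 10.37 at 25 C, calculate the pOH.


pOH = 14 - pH
pOH = 14 - 10.37
pOH = 3.63

3.63


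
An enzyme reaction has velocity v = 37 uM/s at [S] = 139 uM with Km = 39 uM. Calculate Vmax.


Vmax = v * (Km + [S]) / [S]
Vmax = 37 * (39 + 139) / 139
Vmax = 47.3813 uM/s

47.3813 uM/s


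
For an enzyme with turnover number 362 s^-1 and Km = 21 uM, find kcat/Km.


Catalytic efficiency = kcat / Km
= 362 / 21
= 17.2381 uM^-1*s^-1

17.2381 uM^-1*s^-1


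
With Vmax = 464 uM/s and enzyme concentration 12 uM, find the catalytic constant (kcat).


kcat = Vmax / [E]t
kcat = 464 / 12
kcat = 38.6667 s^-1

38.6667 s^-1


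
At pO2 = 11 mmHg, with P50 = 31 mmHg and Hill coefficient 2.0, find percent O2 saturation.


Y = pO2^n / (P50^n + pO2^n)
Y = 11^2.0 / (31^2.0 + 11^2.0)
Y = 11.18%

11.18%


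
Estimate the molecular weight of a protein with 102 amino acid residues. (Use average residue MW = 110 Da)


MW = n_residues * 110 Da
MW = 102 * 110
MW = 11220 Da

11220 Da


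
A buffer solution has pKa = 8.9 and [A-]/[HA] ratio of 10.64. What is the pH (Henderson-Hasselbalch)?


pH = pKa + log10([A-]/[HA])
pH = 8.9 + log10(10.64)
pH = 9.9269

9.9269


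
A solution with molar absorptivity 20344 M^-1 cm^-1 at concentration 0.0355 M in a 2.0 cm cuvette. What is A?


A = epsilon * c * l
A = 20344 * 0.0355 * 2.0
A = 1444.424

1444.424


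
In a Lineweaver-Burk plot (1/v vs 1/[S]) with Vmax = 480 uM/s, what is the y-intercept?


y-intercept = 1/Vmax
= 1/480
= 0.0021 s/uM

0.0021 s/uM


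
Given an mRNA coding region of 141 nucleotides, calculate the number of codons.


codons = nucleotides / 3
codons = 141 / 3 = 47

47


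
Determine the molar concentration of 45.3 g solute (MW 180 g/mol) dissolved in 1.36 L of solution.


C = (mass / MW) / volume
C = (45.3 / 180) / 1.36
C = 0.185 M

0.185 M


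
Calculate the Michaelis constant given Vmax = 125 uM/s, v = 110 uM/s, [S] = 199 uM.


Km = [S] * (Vmax - v) / v
Km = 199 * (125 - 110) / 110
Km = 27.1364 uM

27.1364 uM


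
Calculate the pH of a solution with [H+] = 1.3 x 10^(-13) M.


pH = -log10([H+])
pH = -log10(1.3 x 10^(-13))
pH = 12.8861

12.8861


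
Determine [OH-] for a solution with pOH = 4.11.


[OH-] = 10^(-pOH)
[OH-] = 10^(-4.11)
[OH-] = 7.762e-05 M

7.762e-05 M


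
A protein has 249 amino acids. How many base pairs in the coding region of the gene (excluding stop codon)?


Each amino acid = 1 codon = 3 bp
bp = 249 * 3 = 747 bp

747 bp


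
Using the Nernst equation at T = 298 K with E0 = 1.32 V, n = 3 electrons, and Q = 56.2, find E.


E = E0 - (RT/nF) * ln(Q)
E = 1.32 - (8.314 * 298 / (3 * 96485)) * ln(56.2)
E = 1.2855 V

1.2855 V


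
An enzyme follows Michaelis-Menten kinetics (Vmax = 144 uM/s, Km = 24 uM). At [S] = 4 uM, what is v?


v = Vmax * [S] / (Km + [S])
v = 144 * 4 / (24 + 4)
v = 20.5714 uM/s

20.5714 uM/s


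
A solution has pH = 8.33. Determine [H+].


[H+] = 10^(-pH)
[H+] = 10^(-8.33)
[H+] = 4.677e-09 M

4.677e-09 M


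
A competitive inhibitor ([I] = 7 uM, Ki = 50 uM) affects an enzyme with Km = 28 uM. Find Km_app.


Km_app = Km * (1 + [I]/Ki)
Km_app = 28 * (1 + 7/50)
Km_app = 31.92 uM

31.92 uM


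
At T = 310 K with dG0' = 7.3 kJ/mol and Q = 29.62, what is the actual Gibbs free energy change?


dG = dG0' + RT * ln(Q) / 1000
dG = 7.3 + 8.314 * 310 * ln(29.62) / 1000
dG = 16.0332 kJ/mol

16.0332 kJ/mol


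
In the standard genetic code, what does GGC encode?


Standard genetic code lookup.
Codon GGC -> Gly

Gly


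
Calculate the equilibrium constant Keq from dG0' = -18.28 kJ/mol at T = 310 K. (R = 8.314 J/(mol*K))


Keq = exp(-dG0 * 1000 / (R * T))
Keq = exp(-(-18.28) * 1000 / (8.314 * 310))
Keq = 1203.0122

1203.0122


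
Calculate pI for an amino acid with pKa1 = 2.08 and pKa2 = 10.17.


pI = (pKa1 + pKa2) / 2
pI = (2.08 + 10.17) / 2
pI = 6.125

6.125


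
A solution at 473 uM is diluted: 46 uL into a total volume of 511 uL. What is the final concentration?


C2 = C1 * V1 / V2
C2 = 473 * 46 / 511
C2 = 42.5793 uM

42.5793 uM


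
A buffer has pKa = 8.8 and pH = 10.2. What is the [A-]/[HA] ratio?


[A-]/[HA] = 10^(pH - pKa)
= 10^(10.2 - 8.8)
= 25.1189

25.1189


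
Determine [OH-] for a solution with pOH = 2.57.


[OH-] = 10^(-pOH)
[OH-] = 10^(-2.57)
[OH-] = 0.0027 M

0.0027 M


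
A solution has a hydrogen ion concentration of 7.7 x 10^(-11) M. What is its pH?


pH = -log10([H+])
pH = -log10(7.7 x 10^(-11))
pH = 10.1135

10.1135


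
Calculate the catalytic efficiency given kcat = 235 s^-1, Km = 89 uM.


Catalytic efficiency = kcat / Km
= 235 / 89
= 2.6404 uM^-1*s^-1

2.6404 uM^-1*s^-1


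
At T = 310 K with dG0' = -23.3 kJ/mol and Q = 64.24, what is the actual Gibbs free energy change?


dG = dG0' + RT * ln(Q) / 1000
dG = -23.3 + 8.314 * 310 * ln(64.24) / 1000
dG = -12.5715 kJ/mol

-12.5715 kJ/mol


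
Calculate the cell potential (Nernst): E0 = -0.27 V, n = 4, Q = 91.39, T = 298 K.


E = E0 - (RT/nF) * ln(Q)
E = -0.27 - (8.314 * 298 / (4 * 96485)) * ln(91.39)
E = -0.299 V

-0.299 V


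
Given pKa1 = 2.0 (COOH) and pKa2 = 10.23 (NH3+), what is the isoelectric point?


pI = (pKa1 + pKa2) / 2
pI = (2.0 + 10.23) / 2
pI = 6.115

6.115


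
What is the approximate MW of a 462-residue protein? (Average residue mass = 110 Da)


MW = n_residues * 110 Da
MW = 462 * 110
MW = 50820 Da

50820 Da


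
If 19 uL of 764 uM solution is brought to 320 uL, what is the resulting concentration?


C2 = C1 * V1 / V2
C2 = 764 * 19 / 320
C2 = 45.3625 uM

45.3625 uM


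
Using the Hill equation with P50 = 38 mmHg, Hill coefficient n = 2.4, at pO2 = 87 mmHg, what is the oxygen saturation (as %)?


Y = pO2^n / (P50^n + pO2^n)
Y = 87^2.4 / (38^2.4 + 87^2.4)
Y = 87.95%

87.95%


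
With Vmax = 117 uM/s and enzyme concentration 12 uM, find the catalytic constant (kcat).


kcat = Vmax / [E]t
kcat = 117 / 12
kcat = 9.75 s^-1

9.75 s^-1


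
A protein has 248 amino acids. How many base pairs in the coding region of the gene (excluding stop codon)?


Each amino acid = 1 codon = 3 bp
bp = 248 * 3 = 744 bp

744 bp


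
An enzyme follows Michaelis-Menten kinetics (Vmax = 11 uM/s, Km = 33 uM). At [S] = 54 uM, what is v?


v = Vmax * [S] / (Km + [S])
v = 11 * 54 / (33 + 54)
v = 6.8276 uM/s

6.8276 uM/s


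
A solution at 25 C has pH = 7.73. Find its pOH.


pOH = 14 - pH
pOH = 14 - 7.73
pOH = 6.27

6.27


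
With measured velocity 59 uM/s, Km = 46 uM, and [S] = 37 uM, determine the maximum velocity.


Vmax = v * (Km + [S]) / [S]
Vmax = 59 * (46 + 37) / 37
Vmax = 132.3514 uM/s

132.3514 uM/s


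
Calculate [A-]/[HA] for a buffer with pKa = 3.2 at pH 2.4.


[A-]/[HA] = 10^(pH - pKa)
= 10^(2.4 - 3.2)
= 0.1585

0.1585


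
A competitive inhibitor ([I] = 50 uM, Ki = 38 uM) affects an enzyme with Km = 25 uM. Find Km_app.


Km_app = Km * (1 + [I]/Ki)
Km_app = 25 * (1 + 50/38)
Km_app = 57.8947 uM

57.8947 uM


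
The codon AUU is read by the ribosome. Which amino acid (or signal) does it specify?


Standard genetic code lookup.
Codon AUU -> Ile

Ile


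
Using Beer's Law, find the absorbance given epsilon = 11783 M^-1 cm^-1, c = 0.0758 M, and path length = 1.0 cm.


A = epsilon * c * l
A = 11783 * 0.0758 * 1.0
A = 893.1514

893.1514


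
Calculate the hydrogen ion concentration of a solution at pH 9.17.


[H+] = 10^(-pH)
[H+] = 10^(-9.17)
[H+] = 6.761e-10 M

6.761e-10 M


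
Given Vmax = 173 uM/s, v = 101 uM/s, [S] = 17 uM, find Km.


Km = [S] * (Vmax - v) / v
Km = 17 * (173 - 101) / 101
Km = 12.1188 uM

12.1188 uM


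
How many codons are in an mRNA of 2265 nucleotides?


codons = nucleotides / 3
codons = 2265 / 3 = 755

755


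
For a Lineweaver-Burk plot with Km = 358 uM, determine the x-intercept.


x-intercept = -1/Km
= -1/358
= -0.0028 1/uM

-0.0028 1/uM


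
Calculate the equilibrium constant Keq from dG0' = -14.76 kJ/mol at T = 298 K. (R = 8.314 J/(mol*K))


Keq = exp(-dG0 * 1000 / (R * T))
Keq = exp(-(-14.76) * 1000 / (8.314 * 298))
Keq = 386.6212

386.6212


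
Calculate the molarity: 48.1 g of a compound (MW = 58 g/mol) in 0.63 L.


C = (mass / MW) / volume
C = (48.1 / 58) / 0.63
C = 1.3164 M

1.3164 M


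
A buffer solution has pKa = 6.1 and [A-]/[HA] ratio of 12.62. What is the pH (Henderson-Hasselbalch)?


pH = pKa + log10([A-]/[HA])
pH = 6.1 + log10(12.62)
pH = 7.2011

7.2011


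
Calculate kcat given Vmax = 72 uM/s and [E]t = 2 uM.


kcat = Vmax / [E]t
kcat = 72 / 2
kcat = 36.0 s^-1

36.0 s^-1


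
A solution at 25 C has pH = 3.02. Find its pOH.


pOH = 14 - pH
pOH = 14 - 3.02
pOH = 10.98

10.98


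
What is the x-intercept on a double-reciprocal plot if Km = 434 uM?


x-intercept = -1/Km
= -1/434
= -0.0023 1/uM

-0.0023 1/uM


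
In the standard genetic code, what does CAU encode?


Standard genetic code lookup.
Codon CAU -> His

His


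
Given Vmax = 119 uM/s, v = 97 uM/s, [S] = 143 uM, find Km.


Km = [S] * (Vmax - v) / v
Km = 143 * (119 - 97) / 97
Km = 32.433 uM

32.433 uM


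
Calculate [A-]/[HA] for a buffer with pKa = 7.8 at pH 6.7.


[A-]/[HA] = 10^(pH - pKa)
= 10^(6.7 - 7.8)
= 0.0794

0.0794


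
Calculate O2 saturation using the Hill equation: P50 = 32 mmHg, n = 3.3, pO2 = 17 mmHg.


Y = pO2^n / (P50^n + pO2^n)
Y = 17^3.3 / (32^3.3 + 17^3.3)
Y = 11.03%

11.03%


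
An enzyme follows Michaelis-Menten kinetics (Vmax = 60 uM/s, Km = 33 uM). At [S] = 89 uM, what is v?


v = Vmax * [S] / (Km + [S])
v = 60 * 89 / (33 + 89)
v = 43.7705 uM/s

43.7705 uM/s


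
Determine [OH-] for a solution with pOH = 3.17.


[OH-] = 10^(-pOH)
[OH-] = 10^(-3.17)
[OH-] = 6.761e-04 M

6.761e-04 M


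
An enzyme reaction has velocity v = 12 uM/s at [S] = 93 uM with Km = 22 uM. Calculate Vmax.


Vmax = v * (Km + [S]) / [S]
Vmax = 12 * (22 + 93) / 93
Vmax = 14.8387 uM/s

14.8387 uM/s


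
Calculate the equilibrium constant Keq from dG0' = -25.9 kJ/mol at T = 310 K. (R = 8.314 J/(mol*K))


Keq = exp(-dG0 * 1000 / (R * T))
Keq = exp(-(-25.9) * 1000 / (8.314 * 310))
Keq = 23135.4282

23135.4282


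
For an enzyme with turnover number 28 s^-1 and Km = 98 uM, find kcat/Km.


Catalytic efficiency = kcat / Km
= 28 / 98
= 0.2857 uM^-1*s^-1

0.2857 uM^-1*s^-1


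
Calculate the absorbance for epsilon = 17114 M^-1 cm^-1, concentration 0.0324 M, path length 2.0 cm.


A = epsilon * c * l
A = 17114 * 0.0324 * 2.0
A = 1108.9872

1108.9872


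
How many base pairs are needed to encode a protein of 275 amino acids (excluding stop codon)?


Each amino acid = 1 codon = 3 bp
bp = 275 * 3 = 825 bp

825 bp


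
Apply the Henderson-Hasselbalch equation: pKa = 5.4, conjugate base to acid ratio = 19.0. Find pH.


pH = pKa + log10([A-]/[HA])
pH = 5.4 + log10(19.0)
pH = 6.6788

6.6788


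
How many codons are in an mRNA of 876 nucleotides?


codons = nucleotides / 3
codons = 876 / 3 = 292

292


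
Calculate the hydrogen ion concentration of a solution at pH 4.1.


[H+] = 10^(-pH)
[H+] = 10^(-4.1)
[H+] = 7.943e-05 M

7.943e-05 M


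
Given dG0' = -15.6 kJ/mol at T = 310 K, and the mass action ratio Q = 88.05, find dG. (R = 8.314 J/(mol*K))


dG = dG0' + RT * ln(Q) / 1000
dG = -15.6 + 8.314 * 310 * ln(88.05) / 1000
dG = -4.0589 kJ/mol

-4.0589 kJ/mol


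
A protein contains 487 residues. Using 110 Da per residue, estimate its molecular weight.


MW = n_residues * 110 Da
MW = 487 * 110
MW = 53570 Da

53570 Da


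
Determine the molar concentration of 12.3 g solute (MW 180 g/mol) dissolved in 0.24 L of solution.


C = (mass / MW) / volume
C = (12.3 / 180) / 0.24
C = 0.2847 M

0.2847 M
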